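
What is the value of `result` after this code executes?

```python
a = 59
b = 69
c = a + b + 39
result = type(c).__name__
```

a is int; b is int; c is int; result = 'int'

'int'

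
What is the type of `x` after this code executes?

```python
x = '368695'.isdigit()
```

str.isdigit() returns bool

bool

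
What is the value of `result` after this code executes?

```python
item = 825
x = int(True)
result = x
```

item = 825; x = 1; result = 1

1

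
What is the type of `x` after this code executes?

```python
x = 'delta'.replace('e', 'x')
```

str.replace() returns str

str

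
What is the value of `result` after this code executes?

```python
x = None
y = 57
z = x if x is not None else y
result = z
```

x = None; y = 57; z = 57; result = 57

57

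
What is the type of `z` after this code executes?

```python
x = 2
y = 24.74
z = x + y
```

int + float = float

float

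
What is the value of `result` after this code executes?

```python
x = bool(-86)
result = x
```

x = True; result = True

True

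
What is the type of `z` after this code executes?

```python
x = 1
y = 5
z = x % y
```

int % int = int

int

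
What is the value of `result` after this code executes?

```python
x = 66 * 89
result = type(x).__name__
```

x is int; result = 'int'

'int'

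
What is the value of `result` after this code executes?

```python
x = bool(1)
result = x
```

x = True; result = True

True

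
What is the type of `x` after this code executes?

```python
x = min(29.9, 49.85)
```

min() of floats returns float

float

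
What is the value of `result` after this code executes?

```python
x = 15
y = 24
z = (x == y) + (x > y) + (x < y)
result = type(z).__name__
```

x is int; y is int; z is int; result = 'int'

'int'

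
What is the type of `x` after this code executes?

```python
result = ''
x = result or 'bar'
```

'or' returns first truthy value (str)

str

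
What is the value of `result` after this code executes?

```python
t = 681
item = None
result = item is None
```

t = 681; item = None; result = True

True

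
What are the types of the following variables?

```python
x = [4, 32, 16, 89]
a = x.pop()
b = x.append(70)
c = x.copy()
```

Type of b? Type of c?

append() returns None; copy() returns list

NoneType, list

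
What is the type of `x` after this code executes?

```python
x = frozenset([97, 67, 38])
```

frozenset() returns frozenset

frozenset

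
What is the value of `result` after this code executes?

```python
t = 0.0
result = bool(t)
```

t = 0.0; result = False

False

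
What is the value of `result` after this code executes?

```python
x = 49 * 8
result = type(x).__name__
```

x is int; result = 'int'

'int'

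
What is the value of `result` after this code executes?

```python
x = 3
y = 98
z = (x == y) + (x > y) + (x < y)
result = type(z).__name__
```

x is int; y is int; z is int; result = 'int'

'int'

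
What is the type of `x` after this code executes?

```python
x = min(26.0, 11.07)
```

min() of floats returns float

float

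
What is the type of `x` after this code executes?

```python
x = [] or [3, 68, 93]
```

'or' returns first truthy value (list)

list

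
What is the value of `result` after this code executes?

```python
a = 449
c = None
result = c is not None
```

a = 449; c = None; result = False

False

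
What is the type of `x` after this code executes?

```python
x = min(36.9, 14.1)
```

min() of floats returns float

float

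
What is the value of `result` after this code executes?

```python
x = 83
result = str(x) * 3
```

x = 83; result = '838383'

'838383'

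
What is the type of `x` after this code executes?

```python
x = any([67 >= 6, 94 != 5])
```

any() returns bool

bool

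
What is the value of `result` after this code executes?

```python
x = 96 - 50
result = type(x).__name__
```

x is int; result = 'int'

'int'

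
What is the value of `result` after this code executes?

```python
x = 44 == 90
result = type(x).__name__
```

x is bool; result = 'bool'

'bool'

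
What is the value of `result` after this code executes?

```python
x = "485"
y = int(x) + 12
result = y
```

x = '485'; y = 497; result = 497

497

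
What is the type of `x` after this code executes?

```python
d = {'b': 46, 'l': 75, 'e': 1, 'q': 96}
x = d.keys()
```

.keys() returns dict_keys view

dict_keys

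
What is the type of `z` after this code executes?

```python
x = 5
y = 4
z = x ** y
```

positive int ** positive int = int

int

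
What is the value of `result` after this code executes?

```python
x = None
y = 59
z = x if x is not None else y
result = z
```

x = None; y = 59; z = 59; result = 59

59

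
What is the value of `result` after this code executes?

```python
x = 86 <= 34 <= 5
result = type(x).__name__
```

x is bool; result = 'bool'

'bool'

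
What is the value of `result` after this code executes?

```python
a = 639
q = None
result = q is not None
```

a = 639; q = None; result = False

False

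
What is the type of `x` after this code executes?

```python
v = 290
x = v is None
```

'is' comparison returns bool

bool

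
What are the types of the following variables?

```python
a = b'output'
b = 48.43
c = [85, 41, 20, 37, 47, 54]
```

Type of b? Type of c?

b is assigned a number with a decimal point, so it is a float; c is assigned a list literal (square brackets)

float, list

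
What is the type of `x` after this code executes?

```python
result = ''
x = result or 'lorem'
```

'or' returns first truthy value (str)

str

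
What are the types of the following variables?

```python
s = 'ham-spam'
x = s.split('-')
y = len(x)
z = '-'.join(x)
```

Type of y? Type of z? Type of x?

len() returns int; str.join() returns str; str.split() returns list

int, str, list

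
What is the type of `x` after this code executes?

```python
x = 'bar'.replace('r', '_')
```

str.replace() returns str

str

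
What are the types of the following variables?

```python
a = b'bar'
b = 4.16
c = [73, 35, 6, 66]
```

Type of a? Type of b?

a is assigned a bytes literal (b'...' prefix); b is assigned a number with a decimal point, so it is a float

bytes, float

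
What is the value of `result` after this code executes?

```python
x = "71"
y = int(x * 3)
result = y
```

x = '71'; y = 717171; result = 717171

717171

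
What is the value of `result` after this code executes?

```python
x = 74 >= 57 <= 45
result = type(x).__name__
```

x is bool; result = 'bool'

'bool'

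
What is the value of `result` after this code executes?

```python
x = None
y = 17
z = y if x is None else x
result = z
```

x = None; y = 17; z = 17; result = 17

17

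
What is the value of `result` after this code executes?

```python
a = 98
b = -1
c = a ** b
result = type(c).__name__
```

a is int; b is int; c is float; result = 'float'

'float'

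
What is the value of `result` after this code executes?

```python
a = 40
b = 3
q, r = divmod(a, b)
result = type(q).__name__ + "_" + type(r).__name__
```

a is int; b is int; q is int; r is int; result = 'int_int'

'int_int'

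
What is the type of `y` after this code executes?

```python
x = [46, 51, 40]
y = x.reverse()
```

list.reverse() returns None

NoneType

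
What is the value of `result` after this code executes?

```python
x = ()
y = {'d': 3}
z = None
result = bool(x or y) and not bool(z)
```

x = (); y = {'d': 3}; z = None; result = True

True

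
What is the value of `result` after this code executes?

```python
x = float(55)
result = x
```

x = 55.0; result = 55.0

55.0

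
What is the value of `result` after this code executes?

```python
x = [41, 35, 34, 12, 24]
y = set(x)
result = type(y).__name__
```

x is list; y is set; result = 'set'

'set'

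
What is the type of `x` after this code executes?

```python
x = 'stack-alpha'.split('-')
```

str.split() returns list

list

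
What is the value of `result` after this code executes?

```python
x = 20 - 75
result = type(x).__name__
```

x is int; result = 'int'

'int'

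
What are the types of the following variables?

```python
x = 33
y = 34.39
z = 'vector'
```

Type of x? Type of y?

x is assigned a bare integer (no decimal point), so it is an int; y is assigned a number with a decimal point, so it is a float

int, float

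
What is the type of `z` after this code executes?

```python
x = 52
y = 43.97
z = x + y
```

int + float = float

float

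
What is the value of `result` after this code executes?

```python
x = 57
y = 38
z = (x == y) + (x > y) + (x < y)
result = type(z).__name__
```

x is int; y is int; z is int; result = 'int'

'int'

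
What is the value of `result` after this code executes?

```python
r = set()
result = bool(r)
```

r = set(); result = False

False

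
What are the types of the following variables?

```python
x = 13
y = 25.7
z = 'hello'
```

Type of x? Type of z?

x is assigned a bare integer (no decimal point), so it is an int; z is assigned a quoted string literal, so it is a str

int, str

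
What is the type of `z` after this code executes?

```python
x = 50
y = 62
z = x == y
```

Equality comparison returns bool

bool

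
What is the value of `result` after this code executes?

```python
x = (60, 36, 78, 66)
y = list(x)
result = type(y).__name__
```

x is tuple; y is list; result = 'list'

'list'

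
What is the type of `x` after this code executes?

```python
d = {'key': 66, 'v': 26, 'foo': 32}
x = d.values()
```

.values() returns dict_values view

dict_values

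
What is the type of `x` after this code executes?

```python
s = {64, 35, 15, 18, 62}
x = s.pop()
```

Popping from set[int] returns int

int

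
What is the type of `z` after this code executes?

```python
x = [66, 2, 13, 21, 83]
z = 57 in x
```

'in' operator returns bool

bool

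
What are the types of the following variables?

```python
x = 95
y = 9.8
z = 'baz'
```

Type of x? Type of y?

x is assigned a bare integer (no decimal point), so it is an int; y is assigned a number with a decimal point, so it is a float

int, float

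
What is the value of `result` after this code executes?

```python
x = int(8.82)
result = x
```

x = 8; result = 8

8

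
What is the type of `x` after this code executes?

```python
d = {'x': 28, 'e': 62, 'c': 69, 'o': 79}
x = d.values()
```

.values() returns dict_values view

dict_values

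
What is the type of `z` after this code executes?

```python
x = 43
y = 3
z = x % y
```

int % int = int

int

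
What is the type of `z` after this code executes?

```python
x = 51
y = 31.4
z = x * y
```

int * float = float

float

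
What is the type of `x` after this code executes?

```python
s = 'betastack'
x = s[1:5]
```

Slicing a str returns str

str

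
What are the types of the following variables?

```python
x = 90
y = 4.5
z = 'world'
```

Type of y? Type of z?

y is assigned a number with a decimal point, so it is a float; z is assigned a quoted string literal, so it is a str

float, str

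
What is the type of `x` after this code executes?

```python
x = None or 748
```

'or' with None returns the other truthy value

int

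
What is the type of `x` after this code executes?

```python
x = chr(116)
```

chr() returns str (single char)

str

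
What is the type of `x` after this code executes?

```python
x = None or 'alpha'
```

'or' with None returns the other truthy value (str)

str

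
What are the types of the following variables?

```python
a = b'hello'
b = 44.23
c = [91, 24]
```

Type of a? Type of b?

a is assigned a bytes literal (b'...' prefix); b is assigned a number with a decimal point, so it is a float

bytes, float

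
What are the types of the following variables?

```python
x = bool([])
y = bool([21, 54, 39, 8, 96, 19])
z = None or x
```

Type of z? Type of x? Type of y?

None or bool returns the bool; bool() returns bool; bool() returns bool

bool, bool, bool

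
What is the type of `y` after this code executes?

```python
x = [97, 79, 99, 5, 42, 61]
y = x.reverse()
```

list.reverse() returns None

NoneType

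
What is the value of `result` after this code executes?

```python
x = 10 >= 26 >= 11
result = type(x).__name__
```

x is bool; result = 'bool'

'bool'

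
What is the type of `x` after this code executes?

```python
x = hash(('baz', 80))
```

hash() returns int

int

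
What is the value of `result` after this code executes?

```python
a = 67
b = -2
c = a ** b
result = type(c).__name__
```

a is int; b is int; c is float; result = 'float'

'float'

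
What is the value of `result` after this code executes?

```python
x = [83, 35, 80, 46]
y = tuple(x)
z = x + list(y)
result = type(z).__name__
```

x is list; y is tuple; z is list; result = 'list'

'list'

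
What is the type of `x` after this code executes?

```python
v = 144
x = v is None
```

'is' comparison returns bool

bool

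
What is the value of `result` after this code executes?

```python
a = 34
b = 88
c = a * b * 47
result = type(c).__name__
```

a is int; b is int; c is int; result = 'int'

'int'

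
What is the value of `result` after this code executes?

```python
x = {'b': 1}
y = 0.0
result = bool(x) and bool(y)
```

x = {'b': 1}; y = 0.0; result = False

False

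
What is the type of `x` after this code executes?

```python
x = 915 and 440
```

'and' with truthy values returns last operand (int)

int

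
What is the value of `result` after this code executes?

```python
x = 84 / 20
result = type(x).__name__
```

x is float; result = 'float'

'float'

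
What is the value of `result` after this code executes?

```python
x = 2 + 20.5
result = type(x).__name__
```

x is float; result = 'float'

'float'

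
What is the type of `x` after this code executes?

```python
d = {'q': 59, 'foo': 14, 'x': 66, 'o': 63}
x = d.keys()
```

.keys() returns dict_keys view

dict_keys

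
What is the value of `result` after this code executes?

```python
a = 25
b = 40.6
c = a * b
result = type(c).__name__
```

a is int; b is float; c is float; result = 'float'

'float'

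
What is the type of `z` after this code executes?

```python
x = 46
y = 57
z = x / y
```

int / int = float

float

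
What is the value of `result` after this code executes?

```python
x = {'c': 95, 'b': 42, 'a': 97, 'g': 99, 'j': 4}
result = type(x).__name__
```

x is dict; result = 'dict'

'dict'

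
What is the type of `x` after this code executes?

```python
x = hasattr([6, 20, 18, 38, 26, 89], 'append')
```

hasattr() returns bool

bool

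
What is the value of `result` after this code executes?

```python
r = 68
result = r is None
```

r = 68; result = False

False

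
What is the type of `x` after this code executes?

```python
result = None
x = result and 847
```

'and' returns first falsy value (None)

NoneType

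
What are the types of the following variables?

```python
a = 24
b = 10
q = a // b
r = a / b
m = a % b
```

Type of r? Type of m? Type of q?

/ returns float; % of ints returns int; // returns int

float, int, int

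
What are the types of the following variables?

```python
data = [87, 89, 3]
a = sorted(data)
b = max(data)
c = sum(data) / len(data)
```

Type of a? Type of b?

sorted() returns list; max of ints returns int

list, int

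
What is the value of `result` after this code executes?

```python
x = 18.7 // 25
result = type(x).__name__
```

x is float; result = 'float'

'float'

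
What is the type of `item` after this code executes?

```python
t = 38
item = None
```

None has type NoneType

NoneType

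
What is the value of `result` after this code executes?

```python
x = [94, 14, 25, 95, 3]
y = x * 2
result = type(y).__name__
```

x is list; y is list; result = 'list'

'list'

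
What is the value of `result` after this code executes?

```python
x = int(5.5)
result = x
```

x = 5; result = 5

5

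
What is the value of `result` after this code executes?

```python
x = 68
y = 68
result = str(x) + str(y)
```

x = 68; y = 68; result = '6868'

'6868'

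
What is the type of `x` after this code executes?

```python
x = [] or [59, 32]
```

'or' returns first truthy value (list)

list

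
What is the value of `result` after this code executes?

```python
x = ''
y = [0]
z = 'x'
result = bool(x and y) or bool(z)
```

x = ''; y = [0]; z = 'x'; result = True

True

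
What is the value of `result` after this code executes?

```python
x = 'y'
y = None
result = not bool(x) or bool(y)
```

x = 'y'; y = None; result = False

False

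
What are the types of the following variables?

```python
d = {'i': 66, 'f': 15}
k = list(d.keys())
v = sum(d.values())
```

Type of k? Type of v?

list() converts to list; sum of ints is int

list, int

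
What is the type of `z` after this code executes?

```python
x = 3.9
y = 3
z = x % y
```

float % int = float

float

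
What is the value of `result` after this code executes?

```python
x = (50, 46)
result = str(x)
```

x = (50, 46); result = '(50, 46)'

'(50, 46)'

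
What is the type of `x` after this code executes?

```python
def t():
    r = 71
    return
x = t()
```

Bare return returns None

NoneType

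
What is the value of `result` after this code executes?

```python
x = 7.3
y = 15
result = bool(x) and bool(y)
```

x = 7.3; y = 15; result = True

True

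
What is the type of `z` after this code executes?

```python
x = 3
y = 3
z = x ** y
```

positive int ** positive int = int

int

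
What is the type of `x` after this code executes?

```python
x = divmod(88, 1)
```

divmod() returns tuple of (quotient, remainder)

tuple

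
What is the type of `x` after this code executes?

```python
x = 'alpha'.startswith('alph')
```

str.startswith() returns bool

bool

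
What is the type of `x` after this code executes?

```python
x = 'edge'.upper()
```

str.upper() returns str

str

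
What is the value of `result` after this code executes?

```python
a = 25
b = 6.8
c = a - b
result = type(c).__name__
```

a is int; b is float; c is float; result = 'float'

'float'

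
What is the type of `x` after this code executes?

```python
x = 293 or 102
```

'or' returns first truthy value (int)

int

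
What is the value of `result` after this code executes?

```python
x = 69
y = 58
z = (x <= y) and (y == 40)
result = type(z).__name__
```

x is int; y is int; z is bool; result = 'bool'

'bool'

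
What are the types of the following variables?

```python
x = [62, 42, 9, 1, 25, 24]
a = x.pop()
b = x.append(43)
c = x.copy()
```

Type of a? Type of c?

pop() returns element; copy() returns list

int, list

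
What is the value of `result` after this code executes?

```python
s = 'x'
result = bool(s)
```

s = 'x'; result = True

True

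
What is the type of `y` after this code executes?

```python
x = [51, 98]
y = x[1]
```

Indexing list[int] returns int

int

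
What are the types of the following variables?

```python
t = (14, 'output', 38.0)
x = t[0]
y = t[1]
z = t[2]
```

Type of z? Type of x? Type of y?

tuple[2] is float; tuple[0] is int; tuple[1] is str

float, int, str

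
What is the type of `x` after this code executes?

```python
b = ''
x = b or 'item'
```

'or' returns first truthy value (str)

str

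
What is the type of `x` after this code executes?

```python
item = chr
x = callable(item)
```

callable() returns bool

bool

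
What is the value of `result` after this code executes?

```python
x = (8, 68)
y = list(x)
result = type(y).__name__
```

x is tuple; y is list; result = 'list'

'list'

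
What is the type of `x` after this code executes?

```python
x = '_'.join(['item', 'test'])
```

str.join() returns str

str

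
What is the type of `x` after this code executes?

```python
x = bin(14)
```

bin() returns str representation

str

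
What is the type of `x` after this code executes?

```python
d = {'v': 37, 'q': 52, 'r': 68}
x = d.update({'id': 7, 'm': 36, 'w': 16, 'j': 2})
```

dict.update() returns None

NoneType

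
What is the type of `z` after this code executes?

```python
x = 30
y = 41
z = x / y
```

int / int = float

float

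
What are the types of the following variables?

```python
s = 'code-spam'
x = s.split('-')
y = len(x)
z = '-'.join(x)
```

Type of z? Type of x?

str.join() returns str; str.split() returns list

str, list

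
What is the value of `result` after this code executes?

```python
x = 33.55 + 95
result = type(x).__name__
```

x is float; result = 'float'

'float'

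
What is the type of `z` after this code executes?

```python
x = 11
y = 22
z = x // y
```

int // int = int

int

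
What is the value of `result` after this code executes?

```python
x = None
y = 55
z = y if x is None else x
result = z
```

x = None; y = 55; z = 55; result = 55

55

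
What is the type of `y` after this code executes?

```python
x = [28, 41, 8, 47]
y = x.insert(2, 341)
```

list.insert() returns None

NoneType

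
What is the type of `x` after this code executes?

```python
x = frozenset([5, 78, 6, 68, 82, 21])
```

frozenset() returns frozenset

frozenset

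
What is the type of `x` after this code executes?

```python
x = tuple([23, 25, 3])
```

tuple() constructor returns tuple

tuple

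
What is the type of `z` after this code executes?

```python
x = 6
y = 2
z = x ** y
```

positive int ** positive int = int

int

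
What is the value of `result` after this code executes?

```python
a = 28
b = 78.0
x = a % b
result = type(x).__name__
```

a is int; b is float; x is float; result = 'float'

'float'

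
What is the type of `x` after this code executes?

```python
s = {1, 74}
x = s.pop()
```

Popping from set[int] returns int

int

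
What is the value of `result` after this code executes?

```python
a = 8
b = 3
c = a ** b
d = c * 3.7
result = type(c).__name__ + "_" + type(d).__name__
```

a is int; b is int; c is int; d is float; result = 'int_float'

'int_float'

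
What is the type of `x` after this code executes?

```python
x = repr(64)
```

repr() returns str

str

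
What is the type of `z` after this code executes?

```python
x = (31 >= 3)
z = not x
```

'not' returns bool

bool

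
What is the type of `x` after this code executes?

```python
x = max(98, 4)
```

max() of ints returns int

int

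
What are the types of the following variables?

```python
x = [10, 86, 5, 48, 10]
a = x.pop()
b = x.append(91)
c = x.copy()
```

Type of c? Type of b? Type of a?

copy() returns list; append() returns None; pop() returns element

list, NoneType, int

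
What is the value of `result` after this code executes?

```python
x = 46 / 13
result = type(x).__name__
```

x is float; result = 'float'

'float'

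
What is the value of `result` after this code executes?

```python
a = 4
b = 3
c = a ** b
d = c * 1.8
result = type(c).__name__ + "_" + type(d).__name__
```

a is int; b is int; c is int; d is float; result = 'int_float'

'int_float'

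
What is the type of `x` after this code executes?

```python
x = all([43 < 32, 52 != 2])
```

all() returns bool

bool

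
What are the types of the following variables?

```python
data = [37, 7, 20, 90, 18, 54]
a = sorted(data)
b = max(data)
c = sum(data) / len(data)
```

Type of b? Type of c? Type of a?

max of ints returns int; int / int = float; sorted() returns list

int, float, list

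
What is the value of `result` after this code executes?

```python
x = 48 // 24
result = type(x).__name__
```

x is int; result = 'int'

'int'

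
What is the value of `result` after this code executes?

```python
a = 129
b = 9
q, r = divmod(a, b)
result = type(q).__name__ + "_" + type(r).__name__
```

a is int; b is int; q is int; r is int; result = 'int_int'

'int_int'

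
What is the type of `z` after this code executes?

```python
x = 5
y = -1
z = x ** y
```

int ** negative = float

float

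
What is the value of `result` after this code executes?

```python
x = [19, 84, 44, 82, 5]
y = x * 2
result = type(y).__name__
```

x is list; y is list; result = 'list'

'list'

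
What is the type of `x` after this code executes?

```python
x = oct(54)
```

oct() returns str representation

str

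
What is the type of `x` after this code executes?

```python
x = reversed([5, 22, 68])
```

reversed() on a list returns list_reverseiterator

list_reverseiterator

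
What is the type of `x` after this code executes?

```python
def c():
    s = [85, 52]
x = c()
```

Function without return returns None

NoneType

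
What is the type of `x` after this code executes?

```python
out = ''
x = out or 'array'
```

'or' returns first truthy value (str)

str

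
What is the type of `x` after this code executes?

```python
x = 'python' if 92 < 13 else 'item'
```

Both branches of conditional are str

str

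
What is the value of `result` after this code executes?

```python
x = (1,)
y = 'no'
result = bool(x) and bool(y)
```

x = (1,); y = 'no'; result = True

True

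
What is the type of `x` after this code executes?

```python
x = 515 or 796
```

'or' returns first truthy value (int)

int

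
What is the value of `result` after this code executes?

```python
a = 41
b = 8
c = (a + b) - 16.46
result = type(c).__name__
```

a is int; b is int; c is float; result = 'float'

'float'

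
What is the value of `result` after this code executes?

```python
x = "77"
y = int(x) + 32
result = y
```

x = '77'; y = 109; result = 109

109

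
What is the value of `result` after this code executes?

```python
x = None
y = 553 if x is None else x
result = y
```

x = None; y = 553; result = 553

553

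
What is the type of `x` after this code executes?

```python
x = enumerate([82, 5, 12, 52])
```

enumerate() returns an enumerate object

enumerate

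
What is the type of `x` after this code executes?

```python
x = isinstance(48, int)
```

isinstance() returns bool

bool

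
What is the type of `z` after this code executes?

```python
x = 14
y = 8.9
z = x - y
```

int - float = float

float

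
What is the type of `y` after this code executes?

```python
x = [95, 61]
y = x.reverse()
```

list.reverse() returns None

NoneType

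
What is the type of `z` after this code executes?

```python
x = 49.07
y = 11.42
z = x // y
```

float // float = float

float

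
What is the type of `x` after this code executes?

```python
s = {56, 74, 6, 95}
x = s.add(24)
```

set.add() returns None (mutates in place)

NoneType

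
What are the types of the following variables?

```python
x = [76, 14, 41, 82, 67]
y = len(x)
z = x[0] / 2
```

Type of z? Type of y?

int / int = float; len() returns int

float, int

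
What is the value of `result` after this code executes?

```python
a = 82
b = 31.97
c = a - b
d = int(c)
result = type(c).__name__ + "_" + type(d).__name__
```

a is int; b is float; c is float; d is int; result = 'float_int'

'float_int'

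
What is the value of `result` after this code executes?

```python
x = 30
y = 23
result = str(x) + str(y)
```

x = 30; y = 23; result = '3023'

'3023'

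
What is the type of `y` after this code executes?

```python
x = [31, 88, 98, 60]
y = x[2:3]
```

Slicing a list returns a list

list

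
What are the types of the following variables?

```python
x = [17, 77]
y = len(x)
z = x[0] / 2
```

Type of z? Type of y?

int / int = float; len() returns int

float, int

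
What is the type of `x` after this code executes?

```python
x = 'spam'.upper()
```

str.upper() returns str

str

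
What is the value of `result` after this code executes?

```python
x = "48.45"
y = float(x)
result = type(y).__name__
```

x is str; y is float; result = 'float'

'float'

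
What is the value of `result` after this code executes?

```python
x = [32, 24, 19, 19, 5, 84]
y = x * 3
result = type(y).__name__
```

x is list; y is list; result = 'list'

'list'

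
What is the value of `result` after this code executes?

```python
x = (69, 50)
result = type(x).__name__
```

x is tuple; result = 'tuple'

'tuple'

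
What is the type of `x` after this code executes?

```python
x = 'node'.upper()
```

str.upper() returns str

str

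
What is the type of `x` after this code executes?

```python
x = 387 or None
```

'or' returns first truthy value

int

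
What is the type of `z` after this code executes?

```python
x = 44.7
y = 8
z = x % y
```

float % int = float

float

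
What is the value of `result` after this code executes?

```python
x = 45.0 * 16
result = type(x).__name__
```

x is float; result = 'float'

'float'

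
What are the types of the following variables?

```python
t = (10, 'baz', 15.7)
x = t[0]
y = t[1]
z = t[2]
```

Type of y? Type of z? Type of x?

tuple[1] is str; tuple[2] is float; tuple[0] is int

str, float, int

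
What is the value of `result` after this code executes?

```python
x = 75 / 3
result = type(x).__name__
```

x is float; result = 'float'

'float'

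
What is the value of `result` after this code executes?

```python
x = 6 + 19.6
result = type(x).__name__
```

x is float; result = 'float'

'float'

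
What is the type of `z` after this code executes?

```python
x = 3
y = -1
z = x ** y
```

int ** negative = float

float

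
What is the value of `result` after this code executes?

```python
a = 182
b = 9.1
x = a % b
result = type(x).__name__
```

a is int; b is float; x is float; result = 'float'

'float'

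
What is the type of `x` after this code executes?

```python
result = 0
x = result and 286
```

'and' returns first falsy value (0 is int)

int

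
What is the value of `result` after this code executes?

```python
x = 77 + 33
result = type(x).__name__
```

x is int; result = 'int'

'int'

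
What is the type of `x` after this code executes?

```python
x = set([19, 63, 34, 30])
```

set() constructor returns set

set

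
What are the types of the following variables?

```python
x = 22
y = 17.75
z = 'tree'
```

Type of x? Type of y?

x is assigned a bare integer (no decimal point), so it is an int; y is assigned a number with a decimal point, so it is a float

int, float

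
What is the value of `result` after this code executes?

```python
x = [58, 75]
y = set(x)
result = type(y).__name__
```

x is list; y is set; result = 'set'

'set'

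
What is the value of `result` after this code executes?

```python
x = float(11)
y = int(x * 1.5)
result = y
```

x = 11.0; y = 16; result = 16

16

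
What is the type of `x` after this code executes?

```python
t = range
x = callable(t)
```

callable() returns bool

bool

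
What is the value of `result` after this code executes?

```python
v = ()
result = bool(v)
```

v = (); result = False

False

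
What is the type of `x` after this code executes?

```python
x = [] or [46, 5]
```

'or' returns first truthy value (list)

list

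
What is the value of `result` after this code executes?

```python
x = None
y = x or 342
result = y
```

x = None; y = 342; result = 342

342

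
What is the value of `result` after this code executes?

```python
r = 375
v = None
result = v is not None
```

r = 375; v = None; result = False

False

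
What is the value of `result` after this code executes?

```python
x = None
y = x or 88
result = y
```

x = None; y = 88; result = 88

88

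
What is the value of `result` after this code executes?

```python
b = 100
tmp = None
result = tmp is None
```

b = 100; tmp = None; result = True

True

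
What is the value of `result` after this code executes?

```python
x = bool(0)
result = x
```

x = False; result = False

False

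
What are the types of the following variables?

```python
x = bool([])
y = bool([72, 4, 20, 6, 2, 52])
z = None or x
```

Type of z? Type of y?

None or bool returns the bool; bool() returns bool

bool, bool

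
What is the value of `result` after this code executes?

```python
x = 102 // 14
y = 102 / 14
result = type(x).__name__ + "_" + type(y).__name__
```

x is int; y is float; result = 'int_float'

'int_float'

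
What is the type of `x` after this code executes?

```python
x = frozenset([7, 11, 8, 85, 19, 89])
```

frozenset() returns frozenset

frozenset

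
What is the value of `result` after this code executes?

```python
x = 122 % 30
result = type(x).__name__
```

x is int; result = 'int'

'int'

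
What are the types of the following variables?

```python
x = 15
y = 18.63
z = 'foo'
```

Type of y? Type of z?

y is assigned a number with a decimal point, so it is a float; z is assigned a quoted string literal, so it is a str

float, str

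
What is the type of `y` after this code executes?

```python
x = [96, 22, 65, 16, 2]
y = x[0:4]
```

Slicing a list returns a list

list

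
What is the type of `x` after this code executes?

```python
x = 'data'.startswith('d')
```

str.startswith() returns bool

bool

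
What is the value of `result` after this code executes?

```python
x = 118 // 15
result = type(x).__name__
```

x is int; result = 'int'

'int'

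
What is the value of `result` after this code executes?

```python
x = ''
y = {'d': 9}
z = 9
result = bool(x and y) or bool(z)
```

x = ''; y = {'d': 9}; z = 9; result = True

True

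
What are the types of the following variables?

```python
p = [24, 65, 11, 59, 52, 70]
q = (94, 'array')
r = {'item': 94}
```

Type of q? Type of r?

q is assigned a tuple (parenthesized, comma-separated values); r is assigned a dict literal ({key: value})

tuple, dict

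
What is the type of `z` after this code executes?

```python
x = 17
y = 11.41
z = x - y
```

int - float = float

float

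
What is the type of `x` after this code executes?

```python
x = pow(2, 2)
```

pow(int, int) returns int

int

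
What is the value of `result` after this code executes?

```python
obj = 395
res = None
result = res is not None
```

obj = 395; res = None; result = False

False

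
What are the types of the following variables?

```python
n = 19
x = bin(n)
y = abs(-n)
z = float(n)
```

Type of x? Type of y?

bin() returns str; abs() of int returns int

str, int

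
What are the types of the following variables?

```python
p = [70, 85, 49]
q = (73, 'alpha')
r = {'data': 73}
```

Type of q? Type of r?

q is assigned a tuple (parenthesized, comma-separated values); r is assigned a dict literal ({key: value})

tuple, dict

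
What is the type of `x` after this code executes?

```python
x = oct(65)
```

oct() returns str representation

str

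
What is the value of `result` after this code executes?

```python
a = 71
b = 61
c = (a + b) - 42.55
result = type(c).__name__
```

a is int; b is int; c is float; result = 'float'

'float'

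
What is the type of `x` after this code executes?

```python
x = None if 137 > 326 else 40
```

137 > 326 is False, so the else branch is taken

int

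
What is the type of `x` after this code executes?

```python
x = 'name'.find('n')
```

str.find() returns int index

int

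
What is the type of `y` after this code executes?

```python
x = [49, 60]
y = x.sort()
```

list.sort() returns None (mutates in place)

NoneType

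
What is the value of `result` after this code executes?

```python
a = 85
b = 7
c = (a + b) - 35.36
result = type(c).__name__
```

a is int; b is int; c is float; result = 'float'

'float'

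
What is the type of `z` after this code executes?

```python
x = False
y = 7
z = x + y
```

bool + int = int (bool is subclass of int)

int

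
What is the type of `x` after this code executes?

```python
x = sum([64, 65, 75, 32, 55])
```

sum() of ints returns int

int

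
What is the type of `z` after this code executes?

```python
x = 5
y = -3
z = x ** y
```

int ** negative = float

float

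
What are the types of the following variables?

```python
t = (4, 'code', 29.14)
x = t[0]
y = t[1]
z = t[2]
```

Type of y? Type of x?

tuple[1] is str; tuple[0] is int

str, int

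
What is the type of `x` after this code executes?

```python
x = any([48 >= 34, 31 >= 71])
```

any() returns bool

bool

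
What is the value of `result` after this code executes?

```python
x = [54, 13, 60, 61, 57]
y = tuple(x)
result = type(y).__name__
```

x is list; y is tuple; result = 'tuple'

'tuple'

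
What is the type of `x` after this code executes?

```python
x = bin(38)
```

bin() returns str representation

str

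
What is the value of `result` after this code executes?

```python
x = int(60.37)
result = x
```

x = 60; result = 60

60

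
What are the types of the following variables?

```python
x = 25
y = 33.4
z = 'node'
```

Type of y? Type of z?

y is assigned a number with a decimal point, so it is a float; z is assigned a quoted string literal, so it is a str

float, str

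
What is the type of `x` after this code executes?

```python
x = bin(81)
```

bin() returns str representation

str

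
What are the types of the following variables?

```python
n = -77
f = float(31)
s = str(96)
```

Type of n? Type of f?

n is assigned a bare integer (no decimal point), so it is an int; f is assigned the result of calling float(), which returns a float

int, float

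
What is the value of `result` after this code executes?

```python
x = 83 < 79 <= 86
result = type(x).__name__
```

x is bool; result = 'bool'

'bool'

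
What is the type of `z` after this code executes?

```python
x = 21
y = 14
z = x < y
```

Comparison returns bool

bool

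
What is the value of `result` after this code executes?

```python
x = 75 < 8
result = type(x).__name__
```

x is bool; result = 'bool'

'bool'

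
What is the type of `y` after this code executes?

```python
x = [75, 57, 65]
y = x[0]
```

Indexing list[int] returns int

int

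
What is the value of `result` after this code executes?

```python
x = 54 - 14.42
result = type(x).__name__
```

x is float; result = 'float'

'float'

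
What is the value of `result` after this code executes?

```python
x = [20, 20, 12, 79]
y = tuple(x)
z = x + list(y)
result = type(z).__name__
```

x is list; y is tuple; z is list; result = 'list'

'list'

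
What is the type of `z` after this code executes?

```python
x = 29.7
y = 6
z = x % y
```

float % int = float

float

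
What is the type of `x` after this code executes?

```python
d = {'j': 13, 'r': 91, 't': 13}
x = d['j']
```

Accessing dict[str, int] with str key returns int

int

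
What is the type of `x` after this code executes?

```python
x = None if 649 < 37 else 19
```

649 < 37 is False, so the else branch is taken

int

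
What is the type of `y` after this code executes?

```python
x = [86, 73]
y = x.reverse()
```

list.reverse() returns None

NoneType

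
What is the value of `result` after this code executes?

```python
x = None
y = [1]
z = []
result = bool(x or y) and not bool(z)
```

x = None; y = [1]; z = []; result = True

True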